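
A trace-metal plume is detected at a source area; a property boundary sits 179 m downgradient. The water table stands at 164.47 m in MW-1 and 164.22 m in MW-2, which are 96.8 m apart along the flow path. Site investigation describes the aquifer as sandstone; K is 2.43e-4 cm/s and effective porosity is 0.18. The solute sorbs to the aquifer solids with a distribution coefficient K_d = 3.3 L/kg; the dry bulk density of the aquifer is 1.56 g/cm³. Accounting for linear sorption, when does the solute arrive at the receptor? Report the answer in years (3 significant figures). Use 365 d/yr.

Hydraulic gradient i = (164.47 − 164.22) / 96.8 = 0.25 / 96.8 = 0.002583
K = 2.43e-4 cm/s × 864 = 0.2100 m/d
q = Ki = 0.2100 × 0.002583 = 5.422e-4 m/d
v_s = q/n_e = 5.422e-4/0.18 = 0.003012 m/d
Retardation R = 1 + ρ_b·K_d/n = 1 + 1.56×3.3/0.18 = 29.60
Contaminant velocity v_c = v/R = 0.003012/29.60 = 1.018e-4 m/d
t = L/v_c = 179/1.018e-4 = 1.759e6 d
   = 1.759e6/365 = 4820 yr

4820 years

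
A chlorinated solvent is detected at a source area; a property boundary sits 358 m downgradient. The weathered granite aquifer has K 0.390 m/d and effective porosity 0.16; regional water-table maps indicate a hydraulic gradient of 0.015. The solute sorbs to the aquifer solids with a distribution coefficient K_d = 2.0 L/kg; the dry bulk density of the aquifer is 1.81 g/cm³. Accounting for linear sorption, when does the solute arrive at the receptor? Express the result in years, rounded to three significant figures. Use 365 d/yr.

634 years

Darcy flux q = K·i = 0.390 × 0.015 = 0.005850 m/d
Seepage velocity v = q / n = 0.005850 / 0.16 = 0.03656 m/d
Retardation R = 1 + ρ_b·K_d/n = 1 + 1.81×2.0/0.16 = 23.63
Contaminant velocity v_c = v/R = 0.03656/23.63 = 0.001548 m/d
t = L/v_c = 358/0.001548 = 231300 d
   = 231300/365 = 634 yr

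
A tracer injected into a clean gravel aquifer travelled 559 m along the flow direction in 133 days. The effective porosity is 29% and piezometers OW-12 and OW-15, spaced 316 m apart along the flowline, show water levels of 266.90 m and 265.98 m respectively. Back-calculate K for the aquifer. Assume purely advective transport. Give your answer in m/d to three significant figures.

Hydraulic gradient i = (266.90 − 265.98) / 316 = 0.92 / 316 = 0.002911
v = L / t = 559 / 133 = 4.203 m/d
K = v · n / i = 4.203 × 0.29 / 0.002911 = 419 m/d

419 m/d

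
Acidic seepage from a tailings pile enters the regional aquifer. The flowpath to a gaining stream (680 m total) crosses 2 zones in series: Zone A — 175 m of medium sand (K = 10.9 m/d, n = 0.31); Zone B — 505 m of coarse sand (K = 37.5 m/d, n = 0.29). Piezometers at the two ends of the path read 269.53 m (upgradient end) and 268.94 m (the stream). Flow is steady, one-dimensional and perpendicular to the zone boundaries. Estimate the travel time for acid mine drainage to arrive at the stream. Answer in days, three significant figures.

10000 days

Total head drop ΔH = 269.53 − 268.94 = 0.59 m
Continuity: the same q passes through each zone, so ΔH = q·Σ(L_j/K_j) — the zones act as resistances in series.
Σ(L/K) = 175/10.9 + 505/37.5 = 16.06 + 13.47 = 29.52 d
q = ΔH / Σ(L/K) = 0.59 / 29.52 = 0.01999 m/d (same in every zone)
Zone A: v = q/n = 0.01999/0.31 = 0.06447 m/d → t_A = 175/0.06447 = 2714 d
Zone B: v = q/n = 0.01999/0.29 = 0.06891 m/d → t_B = 505/0.06891 = 7328 d
Total t = 2714 + 7328 = 10040 d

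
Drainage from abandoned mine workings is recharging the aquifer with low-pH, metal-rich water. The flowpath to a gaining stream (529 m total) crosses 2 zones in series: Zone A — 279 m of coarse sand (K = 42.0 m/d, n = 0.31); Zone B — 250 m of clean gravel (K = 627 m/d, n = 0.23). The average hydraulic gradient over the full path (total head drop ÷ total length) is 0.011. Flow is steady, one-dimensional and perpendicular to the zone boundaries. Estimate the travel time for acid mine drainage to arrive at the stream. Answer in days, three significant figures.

Continuity: the same q passes through each zone, so ΔH = q·Σ(L_j/K_j) — the zones act as resistances in series.
Σ(L/K) = 279/42.0 + 250/627 = 6.643 + 0.3987 = 7.042 d
K_eq = L_total / Σ(L/K) = 529 / 7.042 = 75.13 m/d
q = K_eq · i = 75.13 × 0.011 = 0.8264 m/d (same in every zone)
Zone A: v = q/n = 0.8264/0.31 = 2.666 m/d → t_A = 279/2.666 = 104.7 d
Zone B: v = q/n = 0.8264/0.23 = 3.593 m/d → t_B = 250/3.593 = 69.58 d
Total t = 104.7 + 69.58 = 174.2 d

174 days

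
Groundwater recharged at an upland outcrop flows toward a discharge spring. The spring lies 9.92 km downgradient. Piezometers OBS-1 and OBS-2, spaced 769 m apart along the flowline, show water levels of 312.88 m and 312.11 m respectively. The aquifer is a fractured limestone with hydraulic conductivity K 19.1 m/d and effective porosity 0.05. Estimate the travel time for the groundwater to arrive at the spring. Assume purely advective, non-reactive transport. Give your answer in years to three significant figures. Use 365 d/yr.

Hydraulic gradient i = (312.88 − 312.11) / 769 = 0.77 / 769 = 0.001001
q = Ki = 19.1 × 0.001001 = 0.01912 m/d
Seepage velocity v = q / n = 0.01912 / 0.05 = 0.3825 m/d
L = 9.92 km = 9920 m
t = L / v = 9920 / 0.3825 = 25930 d
   = 25930 / 365 = 71.1 yr

71.1 years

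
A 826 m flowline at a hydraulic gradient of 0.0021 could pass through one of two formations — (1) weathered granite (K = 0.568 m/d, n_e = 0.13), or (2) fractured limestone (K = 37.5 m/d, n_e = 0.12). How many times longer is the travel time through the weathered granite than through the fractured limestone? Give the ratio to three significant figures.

71.5

Unit 1 (weathered granite): v = 0.568×0.0021/0.13 = 0.009175 m/d, t = 826/0.009175 = 90020 d
Unit 2 (fractured limestone): v = 37.5×0.0021/0.12 = 0.6563 m/d, t = 826/0.6563 = 1259 d
t(weathered granite) / t(fractured limestone) = 90020/1259 = 71.5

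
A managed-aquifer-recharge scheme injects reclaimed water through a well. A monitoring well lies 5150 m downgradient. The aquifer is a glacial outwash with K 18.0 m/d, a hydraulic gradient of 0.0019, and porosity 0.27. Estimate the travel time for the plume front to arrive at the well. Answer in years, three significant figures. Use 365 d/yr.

q = Ki = 18.0 × 0.0019 = 0.03420 m/d
v_s = q/n_e = 0.03420/0.27 = 0.1267 m/d
t = L / v = 5150 / 0.1267 = 40660 d
   = 40660 / 365 = 111 yr

111 years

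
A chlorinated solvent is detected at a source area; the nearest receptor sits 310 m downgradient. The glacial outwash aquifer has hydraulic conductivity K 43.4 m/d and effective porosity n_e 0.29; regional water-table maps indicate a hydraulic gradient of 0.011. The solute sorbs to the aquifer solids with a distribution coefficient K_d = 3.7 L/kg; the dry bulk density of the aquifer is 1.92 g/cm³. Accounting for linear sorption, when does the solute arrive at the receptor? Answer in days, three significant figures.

4800 days

Specific discharge q = 43.4 × 0.011 = 0.4774 m/d
v_s = q/n_e = 0.4774/0.29 = 1.646 m/d
Retardation R = 1 + ρ_b·K_d/n = 1 + 1.92×3.7/0.29 = 25.50
Contaminant velocity v_c = v/R = 1.646/25.50 = 0.06457 m/d
t = L/v_c = 310/0.06457 = 4801 d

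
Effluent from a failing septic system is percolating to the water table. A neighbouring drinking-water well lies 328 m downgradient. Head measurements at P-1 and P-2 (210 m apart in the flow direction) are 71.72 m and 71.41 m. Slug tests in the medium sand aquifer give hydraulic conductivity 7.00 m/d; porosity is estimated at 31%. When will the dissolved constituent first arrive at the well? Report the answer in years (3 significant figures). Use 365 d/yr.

Hydraulic gradient i = (71.72 − 71.41) / 210 = 0.31 / 210 = 0.001476
Darcy flux q = K·i = 7.00 × 0.001476 = 0.01033 m/d
v_s = q/n_e = 0.01033/0.31 = 0.03333 m/d
t = L / v = 328 / 0.03333 = 9840 d
   = 9840 / 365 = 27.0 yr

27.0 years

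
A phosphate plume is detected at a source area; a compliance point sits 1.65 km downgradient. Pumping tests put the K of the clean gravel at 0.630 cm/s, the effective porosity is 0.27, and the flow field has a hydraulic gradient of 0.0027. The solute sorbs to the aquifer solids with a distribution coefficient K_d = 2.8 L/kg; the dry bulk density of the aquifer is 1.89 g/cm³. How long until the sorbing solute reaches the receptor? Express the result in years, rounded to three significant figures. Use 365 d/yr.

17.1 years

K = 0.630 cm/s × 864 = 544.3 m/d
q = Ki = 544.3 × 0.0027 = 1.470 m/d
v = Ki/n = 544.3·0.0027/0.27 = 5.443 m/d
Retardation R = 1 + ρ_b·K_d/n = 1 + 1.89×2.8/0.27 = 20.60
Contaminant velocity v_c = v/R = 5.443/20.60 = 0.2642 m/d
L = 1.65 km = 1650 m
t = L/v_c = 1650/0.2642 = 6244 d
   = 6244/365 = 17.1 yr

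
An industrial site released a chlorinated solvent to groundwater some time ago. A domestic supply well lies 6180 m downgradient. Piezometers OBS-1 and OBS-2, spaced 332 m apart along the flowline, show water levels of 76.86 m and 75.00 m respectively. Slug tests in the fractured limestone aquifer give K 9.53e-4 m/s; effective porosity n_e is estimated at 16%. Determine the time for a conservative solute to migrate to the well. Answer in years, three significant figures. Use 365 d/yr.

5.87 years

Hydraulic gradient i = (76.86 − 75.00) / 332 = 1.86 / 332 = 0.005602
K = 9.53e-4 m/s × 86400 s/d = 82.34 m/d
Specific discharge q = 82.34 × 0.005602 = 0.4613 m/d
Seepage velocity v = q / n = 0.4613 / 0.16 = 2.883 m/d
t = L / v = 6180 / 2.883 = 2144 d
   = 2144 / 365 = 5.87 yr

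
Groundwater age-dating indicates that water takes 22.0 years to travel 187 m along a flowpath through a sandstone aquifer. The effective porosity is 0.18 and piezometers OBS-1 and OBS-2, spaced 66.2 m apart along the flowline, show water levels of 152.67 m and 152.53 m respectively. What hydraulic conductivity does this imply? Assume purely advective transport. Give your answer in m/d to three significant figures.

1.98 m/d

Hydraulic gradient i = (152.67 − 152.53) / 66.2 = 0.14 / 66.2 = 0.002115
t = 22.0 years = 8030 d
v = L / t = 187 / 8030 = 0.02329 m/d
K = v · n / i = 0.02329 × 0.18 / 0.002115 = 1.98 m/d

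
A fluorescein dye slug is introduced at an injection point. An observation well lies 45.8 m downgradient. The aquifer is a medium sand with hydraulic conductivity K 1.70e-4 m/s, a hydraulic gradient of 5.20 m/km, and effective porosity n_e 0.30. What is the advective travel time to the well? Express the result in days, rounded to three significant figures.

K = 1.70e-4 m/s × 86400 s/d = 14.69 m/d
Specific discharge q = 14.69 × 0.0052 = 0.07638 m/d
v_s = q/n_e = 0.07638/0.30 = 0.2546 m/d
t = L / v = 45.8 / 0.2546 = 179.9 d

180 days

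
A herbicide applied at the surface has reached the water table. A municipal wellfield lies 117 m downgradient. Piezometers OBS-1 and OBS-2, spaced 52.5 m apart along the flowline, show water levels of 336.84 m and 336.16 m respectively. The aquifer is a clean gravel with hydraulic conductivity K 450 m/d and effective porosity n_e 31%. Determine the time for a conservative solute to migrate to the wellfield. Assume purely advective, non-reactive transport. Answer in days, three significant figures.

6.22 days

Hydraulic gradient i = (336.84 − 336.16) / 52.5 = 0.68 / 52.5 = 0.01295
q = Ki = 450 × 0.01295 = 5.829 m/d
v_s = q/n_e = 5.829/0.31 = 18.80 m/d
t = L / v = 117 / 18.80 = 6.223 d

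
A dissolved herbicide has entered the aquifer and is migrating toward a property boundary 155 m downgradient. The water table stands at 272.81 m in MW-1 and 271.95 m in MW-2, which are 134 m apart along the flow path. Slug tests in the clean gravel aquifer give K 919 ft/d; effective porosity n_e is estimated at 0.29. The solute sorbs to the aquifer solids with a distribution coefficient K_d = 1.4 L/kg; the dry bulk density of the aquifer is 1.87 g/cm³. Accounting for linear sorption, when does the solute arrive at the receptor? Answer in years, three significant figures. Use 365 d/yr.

0.687 years

Hydraulic gradient i = (272.81 − 271.95) / 134 = 0.86 / 134 = 0.006418
K = 919 ft/d × 0.3048 = 280.1 m/d
q = Ki = 280.1 × 0.006418 = 1.798 m/d
Average linear velocity = 1.798 / 0.29 = 6.199 m/d
Retardation R = 1 + ρ_b·K_d/n = 1 + 1.87×1.4/0.29 = 10.03
Contaminant velocity v_c = v/R = 6.199/10.03 = 0.6182 m/d
t = L/v_c = 155/0.6182 = 250.7 d
   = 250.7/365 = 0.687 yr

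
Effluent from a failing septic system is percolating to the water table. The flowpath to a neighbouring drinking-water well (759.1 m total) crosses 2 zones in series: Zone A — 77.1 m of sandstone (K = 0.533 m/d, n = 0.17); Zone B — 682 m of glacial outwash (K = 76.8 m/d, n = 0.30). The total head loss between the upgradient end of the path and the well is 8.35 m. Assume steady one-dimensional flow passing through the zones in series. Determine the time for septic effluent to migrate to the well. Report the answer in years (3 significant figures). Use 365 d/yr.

Continuity: the same q passes through each zone, so ΔH = q·Σ(L_j/K_j) — the zones act as resistances in series.
Σ(L/K) = 77.1/0.533 + 682/76.8 = 144.7 + 8.880 = 153.5 d
q = ΔH / Σ(L/K) = 8.35 / 153.5 = 0.05439 m/d (same in every zone)
Zone A: v = q/n = 0.05439/0.17 = 0.3199 m/d → t_A = 77.1/0.3199 = 241.0 d
Zone B: v = q/n = 0.05439/0.30 = 0.1813 m/d → t_B = 682/0.1813 = 3762 d
Total t = 241.0 + 3762 = 4003 d
   = 4003 / 365 = 11.0 yr

11.0 years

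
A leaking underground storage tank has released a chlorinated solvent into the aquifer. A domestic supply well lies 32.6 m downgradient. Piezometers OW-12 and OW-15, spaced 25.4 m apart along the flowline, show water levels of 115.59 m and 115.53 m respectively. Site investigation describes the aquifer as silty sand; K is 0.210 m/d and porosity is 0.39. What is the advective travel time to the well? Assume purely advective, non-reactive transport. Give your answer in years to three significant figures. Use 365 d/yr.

Hydraulic gradient i = (115.59 − 115.53) / 25.4 = 0.06 / 25.4 = 0.002362
q = Ki = 0.210 × 0.002362 = 4.961e-4 m/d
Seepage velocity v = q / n = 4.961e-4 / 0.39 = 0.001272 m/d
t = L / v = 32.6 / 0.001272 = 25630 d
   = 25630 / 365 = 70.2 yr

70.2 years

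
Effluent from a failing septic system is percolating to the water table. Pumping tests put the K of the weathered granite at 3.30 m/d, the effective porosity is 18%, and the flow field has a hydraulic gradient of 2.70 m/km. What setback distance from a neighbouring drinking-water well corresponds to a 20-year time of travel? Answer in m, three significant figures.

361 m

Darcy flux q = K·i = 3.30 × 0.0027 = 0.008910 m/d
v = Ki/n = 3.30·0.0027/0.18 = 0.04950 m/d
T = 20 yr × 365 = 7300 d
L = v × T = 0.04950 × 7300 = 361.4 m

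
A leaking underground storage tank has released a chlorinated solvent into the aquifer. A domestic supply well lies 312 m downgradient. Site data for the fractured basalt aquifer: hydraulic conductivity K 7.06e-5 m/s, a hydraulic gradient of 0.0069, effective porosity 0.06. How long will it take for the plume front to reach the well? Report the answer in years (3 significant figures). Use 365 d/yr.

1.22 years

K = 7.06e-5 m/s × 86400 s/d = 6.100 m/d
q = Ki = 6.100 × 0.0069 = 0.04209 m/d
v = Ki/n = 6.100·0.0069/0.06 = 0.7015 m/d
t = L / v = 312 / 0.7015 = 444.8 d
   = 444.8 / 365 = 1.22 yr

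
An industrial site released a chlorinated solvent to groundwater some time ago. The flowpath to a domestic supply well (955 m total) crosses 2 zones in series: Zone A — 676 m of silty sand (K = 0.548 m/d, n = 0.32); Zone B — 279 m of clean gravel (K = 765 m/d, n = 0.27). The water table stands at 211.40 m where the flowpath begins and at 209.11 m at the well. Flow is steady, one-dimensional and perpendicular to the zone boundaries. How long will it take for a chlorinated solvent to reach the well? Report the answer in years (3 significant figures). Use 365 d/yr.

Total head drop ΔH = 211.40 − 209.11 = 2.29 m
Continuity: the same q passes through each zone, so ΔH = q·Σ(L_j/K_j) — the zones act as resistances in series.
Σ(L/K) = 676/0.548 + 279/765 = 1234 + 0.3647 = 1234 d
q = ΔH / Σ(L/K) = 2.29 / 1234 = 0.001856 m/d (same in every zone)
Zone A: v = q/n = 0.001856/0.32 = 0.005800 m/d → t_A = 676/0.005800 = 116600 d
Zone B: v = q/n = 0.001856/0.27 = 0.006873 m/d → t_B = 279/0.006873 = 40590 d
Total t = 116600 + 40590 = 157200 d
   = 157200 / 365 = 431 yr

431 years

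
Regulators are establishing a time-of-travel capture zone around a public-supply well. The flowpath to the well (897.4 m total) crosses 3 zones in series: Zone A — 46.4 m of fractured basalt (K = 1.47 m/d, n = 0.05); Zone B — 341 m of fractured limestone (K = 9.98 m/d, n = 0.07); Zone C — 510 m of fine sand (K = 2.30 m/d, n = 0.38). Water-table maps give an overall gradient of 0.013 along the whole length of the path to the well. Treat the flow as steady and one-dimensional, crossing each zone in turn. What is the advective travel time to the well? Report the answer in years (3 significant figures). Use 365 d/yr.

14.9 years

For zones in series the flux q is common to all zones; the equivalent conductivity is the harmonic (thickness-weighted) mean, K_eq = L_total / Σ(L_j/K_j).
Σ(L/K) = 46.4/1.47 + 341/9.98 + 510/2.30 = 31.56 + 34.17 + 221.7 = 287.5 d
K_eq = L_total / Σ(L/K) = 897.4 / 287.5 = 3.122 m/d
q = K_eq · i = 3.122 × 0.013 = 0.04058 m/d (same in every zone)
Zone A: v = q/n = 0.04058/0.05 = 0.8116 m/d → t_A = 46.4/0.8116 = 57.17 d
Zone B: v = q/n = 0.04058/0.07 = 0.5797 m/d → t_B = 341/0.5797 = 588.2 d
Zone C: v = q/n = 0.04058/0.38 = 0.1068 m/d → t_C = 510/0.1068 = 4776 d
Total t = 57.17 + 588.2 + 4776 = 5421 d
   = 5421 / 365 = 14.9 yr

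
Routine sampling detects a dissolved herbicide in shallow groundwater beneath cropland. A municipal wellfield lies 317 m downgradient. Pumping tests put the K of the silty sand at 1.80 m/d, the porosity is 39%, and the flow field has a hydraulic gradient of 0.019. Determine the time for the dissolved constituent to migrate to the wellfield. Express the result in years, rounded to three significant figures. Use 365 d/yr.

9.90 years

Darcy flux q = K·i = 1.80 × 0.019 = 0.03420 m/d
Average linear velocity = 0.03420 / 0.39 = 0.08769 m/d
t = L / v = 317 / 0.08769 = 3615 d
   = 3615 / 365 = 9.90 yr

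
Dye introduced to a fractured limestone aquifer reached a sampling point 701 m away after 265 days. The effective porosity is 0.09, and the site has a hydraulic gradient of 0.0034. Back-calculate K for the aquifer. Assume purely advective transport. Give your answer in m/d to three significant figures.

v = L / t = 701 / 265 = 2.645 m/d
K = v · n / i = 2.645 × 0.09 / 0.0034 = 70.0 m/d

70.0 m/d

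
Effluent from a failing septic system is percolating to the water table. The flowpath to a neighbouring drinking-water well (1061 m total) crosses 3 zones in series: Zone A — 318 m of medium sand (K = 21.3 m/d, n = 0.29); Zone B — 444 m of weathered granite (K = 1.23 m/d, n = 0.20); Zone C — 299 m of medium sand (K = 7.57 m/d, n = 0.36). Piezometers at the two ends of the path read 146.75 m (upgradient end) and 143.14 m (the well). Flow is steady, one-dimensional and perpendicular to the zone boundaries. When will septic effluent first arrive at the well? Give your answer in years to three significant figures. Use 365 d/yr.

91.0 years

Total head drop ΔH = 146.75 − 143.14 = 3.61 m
Steady 1-D flow in series ⇒ the Darcy flux q is identical in every zone and the zone head losses add (resistances L/K in series).
Σ(L/K) = 318/21.3 + 444/1.23 + 299/7.57 = 14.93 + 361.0 + 39.50 = 415.4 d
q = ΔH / Σ(L/K) = 3.61 / 415.4 = 0.008690 m/d (same in every zone)
Zone A: v = q/n = 0.008690/0.29 = 0.02997 m/d → t_A = 318/0.02997 = 10610 d
Zone B: v = q/n = 0.008690/0.20 = 0.04345 m/d → t_B = 444/0.04345 = 10220 d
Zone C: v = q/n = 0.008690/0.36 = 0.02414 m/d → t_C = 299/0.02414 = 12390 d
Total t = 10610 + 10220 + 12390 = 33220 d
   = 33220 / 365 = 91.0 yr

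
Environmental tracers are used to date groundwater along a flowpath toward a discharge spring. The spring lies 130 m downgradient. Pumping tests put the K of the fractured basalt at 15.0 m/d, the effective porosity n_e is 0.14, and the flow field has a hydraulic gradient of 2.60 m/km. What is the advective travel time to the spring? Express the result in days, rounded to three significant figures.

467 days

q = Ki = 15.0 × 0.0026 = 0.03900 m/d
v_s = q/n_e = 0.03900/0.14 = 0.2786 m/d
t = L / v = 130 / 0.2786 = 466.7 d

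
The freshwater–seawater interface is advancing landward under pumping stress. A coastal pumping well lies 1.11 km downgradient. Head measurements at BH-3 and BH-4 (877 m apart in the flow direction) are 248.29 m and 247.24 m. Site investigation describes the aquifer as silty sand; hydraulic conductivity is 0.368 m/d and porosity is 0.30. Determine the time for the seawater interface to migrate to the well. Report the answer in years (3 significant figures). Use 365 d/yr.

2070 years

Hydraulic gradient i = (248.29 − 247.24) / 877 = 1.05 / 877 = 0.001197
Darcy flux q = K·i = 0.368 × 0.001197 = 4.406e-4 m/d
v = Ki/n = 0.368·0.001197/0.30 = 0.001469 m/d
L = 1.11 km = 1110 m
t = L / v = 1110 / 0.001469 = 755800 d
   = 755800 / 365 = 2070 yr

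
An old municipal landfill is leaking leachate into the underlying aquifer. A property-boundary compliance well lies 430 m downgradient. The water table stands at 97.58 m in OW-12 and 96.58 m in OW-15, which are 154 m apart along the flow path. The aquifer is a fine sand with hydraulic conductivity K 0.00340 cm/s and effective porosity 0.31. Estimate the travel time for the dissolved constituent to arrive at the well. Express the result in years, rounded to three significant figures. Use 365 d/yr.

Hydraulic gradient i = (97.58 − 96.58) / 154 = 1.00 / 154 = 0.006494
K = 0.00340 cm/s × 864 = 2.938 m/d
Specific discharge q = 2.938 × 0.006494 = 0.01908 m/d
Seepage velocity v = q / n = 0.01908 / 0.31 = 0.06153 m/d
t = L / v = 430 / 0.06153 = 6988 d
   = 6988 / 365 = 19.1 yr

19.1 years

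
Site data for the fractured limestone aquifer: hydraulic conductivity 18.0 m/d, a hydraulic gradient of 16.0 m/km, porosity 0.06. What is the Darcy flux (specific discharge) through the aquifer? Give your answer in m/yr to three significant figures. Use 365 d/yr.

Darcy flux q = K·i = 18.0 × 0.016 = 0.2880 m/d
   = 0.2880 × 365 = 105 m/yr

105 m/yr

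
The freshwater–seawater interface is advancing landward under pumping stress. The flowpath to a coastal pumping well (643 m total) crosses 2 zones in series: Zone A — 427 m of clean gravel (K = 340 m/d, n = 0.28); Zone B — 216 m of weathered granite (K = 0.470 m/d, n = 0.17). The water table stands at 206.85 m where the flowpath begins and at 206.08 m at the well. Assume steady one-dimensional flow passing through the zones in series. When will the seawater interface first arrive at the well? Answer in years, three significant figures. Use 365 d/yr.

256 years

Total head drop ΔH = 206.85 − 206.08 = 0.77 m
Steady 1-D flow in series ⇒ the Darcy flux q is identical in every zone and the zone head losses add (resistances L/K in series).
Σ(L/K) = 427/340 + 216/0.470 = 1.256 + 459.6 = 460.8 d
q = ΔH / Σ(L/K) = 0.77 / 460.8 = 0.001671 m/d (same in every zone)
Zone A: v = q/n = 0.001671/0.28 = 0.005967 m/d → t_A = 427/0.005967 = 71550 d
Zone B: v = q/n = 0.001671/0.17 = 0.009829 m/d → t_B = 216/0.009829 = 21980 d
Total t = 71550 + 21980 = 93530 d
   = 93530 / 365 = 256 yr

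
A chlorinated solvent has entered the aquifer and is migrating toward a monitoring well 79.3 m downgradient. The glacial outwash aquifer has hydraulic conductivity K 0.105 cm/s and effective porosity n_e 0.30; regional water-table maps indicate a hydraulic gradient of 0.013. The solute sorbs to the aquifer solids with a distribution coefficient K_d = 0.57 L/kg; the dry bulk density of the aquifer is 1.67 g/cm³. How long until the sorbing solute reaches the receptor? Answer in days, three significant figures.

K = 0.105 cm/s × 864 = 90.72 m/d
Darcy flux q = K·i = 90.72 × 0.013 = 1.179 m/d
v_s = q/n_e = 1.179/0.30 = 3.931 m/d
Retardation R = 1 + ρ_b·K_d/n = 1 + 1.67×0.57/0.30 = 4.173
Contaminant velocity v_c = v/R = 3.931/4.173 = 0.9421 m/d
t = L/v_c = 79.3/0.9421 = 84.18 d

84.2 days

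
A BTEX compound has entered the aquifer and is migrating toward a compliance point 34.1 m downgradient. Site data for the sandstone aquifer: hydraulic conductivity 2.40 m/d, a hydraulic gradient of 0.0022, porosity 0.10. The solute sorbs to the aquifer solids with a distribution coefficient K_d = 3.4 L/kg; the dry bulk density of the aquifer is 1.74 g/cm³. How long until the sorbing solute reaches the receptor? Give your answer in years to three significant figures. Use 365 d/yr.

q = Ki = 2.40 × 0.0022 = 0.005280 m/d
v = Ki/n = 2.40·0.0022/0.10 = 0.05280 m/d
Retardation R = 1 + ρ_b·K_d/n = 1 + 1.74×3.4/0.10 = 60.16
Contaminant velocity v_c = v/R = 0.05280/60.16 = 8.777e-4 m/d
t = L/v_c = 34.1/8.777e-4 = 38850 d
   = 38850/365 = 106 yr

106 years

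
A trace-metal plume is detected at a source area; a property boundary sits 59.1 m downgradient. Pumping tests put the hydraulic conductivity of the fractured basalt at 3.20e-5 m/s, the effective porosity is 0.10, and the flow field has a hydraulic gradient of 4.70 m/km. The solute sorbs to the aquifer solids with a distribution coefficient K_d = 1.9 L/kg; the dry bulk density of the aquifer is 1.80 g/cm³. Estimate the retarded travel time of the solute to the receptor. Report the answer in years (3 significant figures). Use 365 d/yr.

43.9 years

K = 3.20e-5 m/s × 86400 s/d = 2.765 m/d
q = Ki = 2.765 × 0.0047 = 0.01299 m/d
Average linear velocity = 0.01299 / 0.10 = 0.1299 m/d
Retardation R = 1 + ρ_b·K_d/n = 1 + 1.80×1.9/0.10 = 35.20
Contaminant velocity v_c = v/R = 0.1299/35.20 = 0.003692 m/d
t = L/v_c = 59.1/0.003692 = 16010 d
   = 16010/365 = 43.9 yr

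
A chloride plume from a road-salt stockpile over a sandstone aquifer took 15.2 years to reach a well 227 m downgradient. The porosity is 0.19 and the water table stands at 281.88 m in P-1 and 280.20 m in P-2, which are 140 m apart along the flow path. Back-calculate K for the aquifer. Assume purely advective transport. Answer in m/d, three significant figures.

0.648 m/d

Hydraulic gradient i = (281.88 − 280.20) / 140 = 1.68 / 140 = 0.01200
t = 15.2 years = 5548 d
v = L / t = 227 / 5548 = 0.04092 m/d
K = v · n / i = 0.04092 × 0.19 / 0.01200 = 0.648 m/d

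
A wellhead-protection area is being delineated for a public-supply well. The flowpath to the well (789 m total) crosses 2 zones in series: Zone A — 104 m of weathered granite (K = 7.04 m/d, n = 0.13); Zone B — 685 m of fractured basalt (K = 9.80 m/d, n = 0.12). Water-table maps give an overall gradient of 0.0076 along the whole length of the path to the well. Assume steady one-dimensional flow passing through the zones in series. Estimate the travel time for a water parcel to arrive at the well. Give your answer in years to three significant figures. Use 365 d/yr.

Continuity: the same q passes through each zone, so ΔH = q·Σ(L_j/K_j) — the zones act as resistances in series.
Σ(L/K) = 104/7.04 + 685/9.80 = 14.77 + 69.90 = 84.67 d
K_eq = L_total / Σ(L/K) = 789 / 84.67 = 9.318 m/d
q = K_eq · i = 9.318 × 0.0076 = 0.07082 m/d (same in every zone)
Zone A: v = q/n = 0.07082/0.13 = 0.5448 m/d → t_A = 104/0.5448 = 190.9 d
Zone B: v = q/n = 0.07082/0.12 = 0.5902 m/d → t_B = 685/0.5902 = 1161 d
Total t = 190.9 + 1161 = 1352 d
   = 1352 / 365 = 3.70 yr

3.70 years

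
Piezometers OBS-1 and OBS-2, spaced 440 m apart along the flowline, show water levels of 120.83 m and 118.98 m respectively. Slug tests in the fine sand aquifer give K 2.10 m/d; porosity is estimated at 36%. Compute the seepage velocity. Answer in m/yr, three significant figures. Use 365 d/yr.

Hydraulic gradient i = (120.83 − 118.98) / 440 = 1.85 / 440 = 0.004205
q = Ki = 2.10 × 0.004205 = 0.008830 m/d
Average linear velocity = 0.008830 / 0.36 = 0.02453 m/d
   = 0.02453 × 365 = 8.95 m/yr

8.95 m/yr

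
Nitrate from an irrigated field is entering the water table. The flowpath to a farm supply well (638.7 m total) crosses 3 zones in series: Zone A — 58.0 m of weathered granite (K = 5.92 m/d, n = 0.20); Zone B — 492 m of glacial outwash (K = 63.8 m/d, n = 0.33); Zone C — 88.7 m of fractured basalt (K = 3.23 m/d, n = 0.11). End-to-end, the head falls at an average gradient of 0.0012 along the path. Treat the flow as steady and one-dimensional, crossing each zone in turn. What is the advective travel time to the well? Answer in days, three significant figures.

10800 days

Steady 1-D flow in series ⇒ the Darcy flux q is identical in every zone and the zone head losses add (resistances L/K in series).
Σ(L/K) = 58.0/5.92 + 492/63.8 + 88.7/3.23 = 9.797 + 7.712 + 27.46 = 44.97 d
K_eq = L_total / Σ(L/K) = 638.7 / 44.97 = 14.20 m/d
q = K_eq · i = 14.20 × 0.0012 = 0.01704 m/d (same in every zone)
Zone A: v = q/n = 0.01704/0.20 = 0.08522 m/d → t_A = 58.0/0.08522 = 680.6 d
Zone B: v = q/n = 0.01704/0.33 = 0.05165 m/d → t_B = 492/0.05165 = 9526 d
Zone C: v = q/n = 0.01704/0.11 = 0.1549 m/d → t_C = 88.7/0.1549 = 572.5 d
Total t = 680.6 + 9526 + 572.5 = 10780 d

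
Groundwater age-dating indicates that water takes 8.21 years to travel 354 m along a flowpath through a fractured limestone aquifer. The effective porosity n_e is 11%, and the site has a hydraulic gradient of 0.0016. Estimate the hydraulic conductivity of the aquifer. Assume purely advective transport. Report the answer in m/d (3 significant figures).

t = 8.21 years = 2997 d
v = L / t = 354 / 2997 = 0.1181 m/d
K = v · n / i = 0.1181 × 0.11 / 0.0016 = 8.12 m/d

8.12 m/d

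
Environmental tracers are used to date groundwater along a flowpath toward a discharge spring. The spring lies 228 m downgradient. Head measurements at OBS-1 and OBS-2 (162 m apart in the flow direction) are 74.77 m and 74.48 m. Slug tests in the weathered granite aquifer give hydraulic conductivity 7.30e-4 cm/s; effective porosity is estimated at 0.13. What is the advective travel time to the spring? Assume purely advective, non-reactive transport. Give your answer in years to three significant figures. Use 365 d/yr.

Hydraulic gradient i = (74.77 − 74.48) / 162 = 0.29 / 162 = 0.001790
K = 7.30e-4 cm/s × 864 = 0.6307 m/d
q = Ki = 0.6307 × 0.001790 = 0.001129 m/d
Seepage velocity v = q / n = 0.001129 / 0.13 = 0.008685 m/d
t = L / v = 228 / 0.008685 = 26250 d
   = 26250 / 365 = 71.9 yr

71.9 years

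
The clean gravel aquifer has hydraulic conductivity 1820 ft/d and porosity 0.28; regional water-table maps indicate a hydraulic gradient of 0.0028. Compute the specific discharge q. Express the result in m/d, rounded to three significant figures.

K = 1820 ft/d × 0.3048 = 554.7 m/d
Darcy flux q = K·i = 554.7 × 0.0028 = 1.553 m/d

1.55 m/d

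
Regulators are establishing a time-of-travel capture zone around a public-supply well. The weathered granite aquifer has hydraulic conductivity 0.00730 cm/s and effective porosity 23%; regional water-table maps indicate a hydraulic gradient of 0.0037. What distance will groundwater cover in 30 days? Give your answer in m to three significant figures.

K = 0.00730 cm/s × 864 = 6.307 m/d
Darcy flux q = K·i = 6.307 × 0.0037 = 0.02334 m/d
Seepage velocity v = q / n = 0.02334 / 0.23 = 0.1015 m/d
L = v × T = 0.1015 × 30 = 3.044 m

3.04 m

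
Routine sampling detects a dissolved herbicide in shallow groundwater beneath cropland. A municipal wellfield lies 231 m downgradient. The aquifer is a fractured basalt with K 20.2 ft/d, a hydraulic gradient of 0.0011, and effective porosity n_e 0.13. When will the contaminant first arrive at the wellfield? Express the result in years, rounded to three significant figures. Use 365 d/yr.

12.1 years

K = 20.2 ft/d × 0.3048 = 6.157 m/d
q = Ki = 6.157 × 0.0011 = 0.006773 m/d
v = Ki/n = 6.157·0.0011/0.13 = 0.05210 m/d
t = L / v = 231 / 0.05210 = 4434 d
   = 4434 / 365 = 12.1 yr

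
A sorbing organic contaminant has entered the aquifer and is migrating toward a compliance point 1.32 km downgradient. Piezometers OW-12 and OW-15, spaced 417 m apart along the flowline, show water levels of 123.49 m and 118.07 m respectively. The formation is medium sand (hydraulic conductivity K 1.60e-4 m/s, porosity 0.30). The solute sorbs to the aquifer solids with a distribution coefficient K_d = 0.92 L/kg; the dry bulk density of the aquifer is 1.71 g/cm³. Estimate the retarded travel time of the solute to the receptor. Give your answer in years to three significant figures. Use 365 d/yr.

Hydraulic gradient i = (123.49 − 118.07) / 417 = 5.42 / 417 = 0.01300
K = 1.60e-4 m/s × 86400 s/d = 13.82 m/d
Darcy flux q = K·i = 13.82 × 0.01300 = 0.1797 m/d
Average linear velocity = 0.1797 / 0.30 = 0.5989 m/d
Retardation R = 1 + ρ_b·K_d/n = 1 + 1.71×0.92/0.30 = 6.244
Contaminant velocity v_c = v/R = 0.5989/6.244 = 0.09592 m/d
L = 1.32 km = 1320 m
t = L/v_c = 1320/0.09592 = 13760 d
   = 13760/365 = 37.7 yr

37.7 years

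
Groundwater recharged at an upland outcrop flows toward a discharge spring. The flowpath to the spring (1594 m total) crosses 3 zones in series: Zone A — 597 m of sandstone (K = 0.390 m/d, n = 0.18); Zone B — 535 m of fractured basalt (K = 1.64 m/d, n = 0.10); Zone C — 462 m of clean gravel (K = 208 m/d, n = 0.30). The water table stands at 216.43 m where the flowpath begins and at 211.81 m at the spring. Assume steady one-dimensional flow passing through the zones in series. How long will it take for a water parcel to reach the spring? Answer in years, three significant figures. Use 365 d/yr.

Total head drop ΔH = 216.43 − 211.81 = 4.62 m
Continuity: the same q passes through each zone, so ΔH = q·Σ(L_j/K_j) — the zones act as resistances in series.
Σ(L/K) = 597/0.390 + 535/1.64 + 462/208 = 1531 + 326.2 + 2.221 = 1859 d
q = ΔH / Σ(L/K) = 4.62 / 1859 = 0.002485 m/d (same in every zone)
Zone A: v = q/n = 0.002485/0.18 = 0.01381 m/d → t_A = 597/0.01381 = 43240 d
Zone B: v = q/n = 0.002485/0.10 = 0.02485 m/d → t_B = 535/0.02485 = 21530 d
Zone C: v = q/n = 0.002485/0.30 = 0.008283 m/d → t_C = 462/0.008283 = 55780 d
Total t = 43240 + 21530 + 55780 = 120600 d
   = 120600 / 365 = 330 yr

330 years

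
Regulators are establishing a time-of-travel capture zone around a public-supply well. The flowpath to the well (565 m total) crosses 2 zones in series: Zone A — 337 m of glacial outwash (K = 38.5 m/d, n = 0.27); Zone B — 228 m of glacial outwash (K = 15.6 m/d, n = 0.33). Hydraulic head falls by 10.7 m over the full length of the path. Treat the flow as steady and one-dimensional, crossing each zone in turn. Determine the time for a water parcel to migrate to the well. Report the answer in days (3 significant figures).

Steady 1-D flow in series ⇒ the Darcy flux q is identical in every zone and the zone head losses add (resistances L/K in series).
Σ(L/K) = 337/38.5 + 228/15.6 = 8.753 + 14.62 = 23.37 d
q = ΔH / Σ(L/K) = 10.7 / 23.37 = 0.4579 m/d (same in every zone)
Zone A: v = q/n = 0.4579/0.27 = 1.696 m/d → t_A = 337/1.696 = 198.7 d
Zone B: v = q/n = 0.4579/0.33 = 1.388 m/d → t_B = 228/1.388 = 164.3 d
Total t = 198.7 + 164.3 = 363.0 d

363 days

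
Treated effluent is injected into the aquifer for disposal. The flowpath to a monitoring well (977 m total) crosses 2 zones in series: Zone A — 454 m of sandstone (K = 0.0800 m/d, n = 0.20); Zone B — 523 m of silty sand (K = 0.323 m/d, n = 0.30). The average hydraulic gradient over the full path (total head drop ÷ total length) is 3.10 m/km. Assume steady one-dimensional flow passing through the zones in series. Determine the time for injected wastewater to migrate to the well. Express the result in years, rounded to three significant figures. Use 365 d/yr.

For zones in series the flux q is common to all zones; the equivalent conductivity is the harmonic (thickness-weighted) mean, K_eq = L_total / Σ(L_j/K_j).
Σ(L/K) = 454/0.0800 + 523/0.323 = 5675 + 1619 = 7294 d
K_eq = L_total / Σ(L/K) = 977 / 7294 = 0.1339 m/d
q = K_eq · i = 0.1339 × 0.0031 = 4.152e-4 m/d (same in every zone)
Zone A: v = q/n = 4.152e-4/0.20 = 0.002076 m/d → t_A = 454/0.002076 = 218700 d
Zone B: v = q/n = 4.152e-4/0.30 = 0.001384 m/d → t_B = 523/0.001384 = 377900 d
Total t = 218700 + 377900 = 596600 d
   = 596600 / 365 = 1630 yr

1630 years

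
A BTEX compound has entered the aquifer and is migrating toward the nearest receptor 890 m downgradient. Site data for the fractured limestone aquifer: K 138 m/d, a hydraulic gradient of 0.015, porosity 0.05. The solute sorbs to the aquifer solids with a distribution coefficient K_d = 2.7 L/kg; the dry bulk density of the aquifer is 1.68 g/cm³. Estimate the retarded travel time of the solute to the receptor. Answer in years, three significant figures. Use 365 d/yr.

Darcy flux q = K·i = 138 × 0.015 = 2.070 m/d
v_s = q/n_e = 2.070/0.05 = 41.40 m/d
Retardation R = 1 + ρ_b·K_d/n = 1 + 1.68×2.7/0.05 = 91.72
Contaminant velocity v_c = v/R = 41.40/91.72 = 0.4514 m/d
t = L/v_c = 890/0.4514 = 1972 d
   = 1972/365 = 5.40 yr

5.40 years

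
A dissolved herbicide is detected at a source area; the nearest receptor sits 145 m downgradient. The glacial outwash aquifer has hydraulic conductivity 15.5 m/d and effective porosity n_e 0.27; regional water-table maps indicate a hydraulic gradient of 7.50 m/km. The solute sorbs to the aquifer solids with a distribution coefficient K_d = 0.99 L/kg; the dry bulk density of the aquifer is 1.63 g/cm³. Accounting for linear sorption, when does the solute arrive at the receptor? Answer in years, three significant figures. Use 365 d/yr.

q = Ki = 15.5 × 0.0075 = 0.1162 m/d
Seepage velocity v = q / n = 0.1162 / 0.27 = 0.4306 m/d
Retardation R = 1 + ρ_b·K_d/n = 1 + 1.63×0.99/0.27 = 6.977
Contaminant velocity v_c = v/R = 0.4306/6.977 = 0.06171 m/d
t = L/v_c = 145/0.06171 = 2350 d
   = 2350/365 = 6.44 yr

6.44 years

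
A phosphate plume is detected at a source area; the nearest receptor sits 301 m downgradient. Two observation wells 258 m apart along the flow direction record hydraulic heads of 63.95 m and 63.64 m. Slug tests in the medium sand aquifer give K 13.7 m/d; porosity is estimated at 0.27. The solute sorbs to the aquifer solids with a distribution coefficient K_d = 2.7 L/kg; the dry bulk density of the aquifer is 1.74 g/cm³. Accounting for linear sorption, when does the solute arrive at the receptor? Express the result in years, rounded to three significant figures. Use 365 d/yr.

Hydraulic gradient i = (63.95 − 63.64) / 258 = 0.31 / 258 = 0.001202
q = Ki = 13.7 × 0.001202 = 0.01646 m/d
v = Ki/n = 13.7·0.001202/0.27 = 0.06097 m/d
Retardation R = 1 + ρ_b·K_d/n = 1 + 1.74×2.7/0.27 = 18.40
Contaminant velocity v_c = v/R = 0.06097/18.40 = 0.003313 m/d
t = L/v_c = 301/0.003313 = 90840 d
   = 90840/365 = 249 yr

249 years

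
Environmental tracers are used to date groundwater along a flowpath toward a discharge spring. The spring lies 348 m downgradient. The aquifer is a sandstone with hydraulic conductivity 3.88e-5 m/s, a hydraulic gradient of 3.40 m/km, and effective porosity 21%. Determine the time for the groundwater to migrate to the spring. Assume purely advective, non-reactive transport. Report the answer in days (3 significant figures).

6410 days

K = 3.88e-5 m/s × 86400 s/d = 3.352 m/d
q = Ki = 3.352 × 0.0034 = 0.01140 m/d
v = Ki/n = 3.352·0.0034/0.21 = 0.05428 m/d
t = L / v = 348 / 0.05428 = 6412 d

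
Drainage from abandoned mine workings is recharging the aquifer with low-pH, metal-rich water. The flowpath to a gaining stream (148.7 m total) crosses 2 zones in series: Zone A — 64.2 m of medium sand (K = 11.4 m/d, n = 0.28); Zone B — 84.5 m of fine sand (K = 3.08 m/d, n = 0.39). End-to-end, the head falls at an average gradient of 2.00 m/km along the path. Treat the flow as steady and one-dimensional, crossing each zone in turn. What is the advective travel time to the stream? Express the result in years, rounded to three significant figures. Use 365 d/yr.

15.5 years

Continuity: the same q passes through each zone, so ΔH = q·Σ(L_j/K_j) — the zones act as resistances in series.
Σ(L/K) = 64.2/11.4 + 84.5/3.08 = 5.632 + 27.44 = 33.07 d
K_eq = L_total / Σ(L/K) = 148.7 / 33.07 = 4.497 m/d
q = K_eq · i = 4.497 × 0.0020 = 0.008994 m/d (same in every zone)
Zone A: v = q/n = 0.008994/0.28 = 0.03212 m/d → t_A = 64.2/0.03212 = 1999 d
Zone B: v = q/n = 0.008994/0.39 = 0.02306 m/d → t_B = 84.5/0.02306 = 3664 d
Total t = 1999 + 3664 = 5663 d
   = 5663 / 365 = 15.5 yr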